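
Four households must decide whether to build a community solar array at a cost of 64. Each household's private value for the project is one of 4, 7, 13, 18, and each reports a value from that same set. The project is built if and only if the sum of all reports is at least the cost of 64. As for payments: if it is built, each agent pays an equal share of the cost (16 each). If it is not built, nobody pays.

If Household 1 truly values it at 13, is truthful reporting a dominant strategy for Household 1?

Consider the case where Household 2 reports 18, Household 3 reports 18 and Household 4 reports 18.
Truthful report 13: project built, pays 16, utility 13 - 16 = -3.
Report 4 instead: project not built, utility 0.
Since 0 > -3, reporting 4 is strictly better here, so truthful reporting is not dominant.

No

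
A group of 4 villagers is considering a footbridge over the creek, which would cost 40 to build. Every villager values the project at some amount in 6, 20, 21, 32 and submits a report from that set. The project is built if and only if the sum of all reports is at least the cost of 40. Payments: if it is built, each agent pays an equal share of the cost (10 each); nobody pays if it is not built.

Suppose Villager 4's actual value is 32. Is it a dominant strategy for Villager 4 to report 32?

Yes

Check each profile of the others' reports and compare truth against every alternative report.
Others report (6, 6, 6): truth gives 22, best alternative gives 0.
Others report (6, 6, 20): truth gives 22, best alternative gives 22.
Others report (6, 6, 21): truth gives 22, best alternative gives 22.
Others report (6, 6, 32): truth gives 22, best alternative gives 22.
Others report (6, 20, 6): truth gives 22, best alternative gives 22.
Others report (6, 20, 20): truth gives 22, best alternative gives 22.
(Remaining 58 profiles checked similarly; truth is weakly best in each.)
In every case the truthful report is at least as good as any alternative, so it is a dominant strategy.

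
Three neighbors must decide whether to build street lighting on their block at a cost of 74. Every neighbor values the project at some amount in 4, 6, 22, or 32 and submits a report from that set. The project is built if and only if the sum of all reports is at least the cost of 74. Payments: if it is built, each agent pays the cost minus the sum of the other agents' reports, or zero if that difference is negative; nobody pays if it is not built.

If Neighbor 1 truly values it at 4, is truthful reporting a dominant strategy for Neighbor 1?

Yes

Check each profile of the others' reports and compare truth against every alternative report.
Others report (4, 4): truth gives 0, best alternative gives 0.
Others report (4, 6): truth gives 0, best alternative gives 0.
Others report (4, 22): truth gives 0, best alternative gives 0.
Others report (4, 32): truth gives 0, best alternative gives 0.
Others report (6, 4): truth gives 0, best alternative gives 0.
Others report (6, 6): truth gives 0, best alternative gives 0.
(Remaining 10 profiles checked similarly; truth is weakly best in each.)
In every case the truthful report is at least as good as any alternative, so it is a dominant strategy.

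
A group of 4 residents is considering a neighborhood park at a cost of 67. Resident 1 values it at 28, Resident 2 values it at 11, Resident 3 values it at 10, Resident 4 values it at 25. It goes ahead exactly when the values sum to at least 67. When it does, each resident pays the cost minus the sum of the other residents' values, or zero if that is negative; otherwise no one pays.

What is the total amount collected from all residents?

Total value 74 ≥ cost 67, so it is built.
Resident 1: others sum to 46; max(0, 67 - 46) = 21.
Resident 2: others sum to 63; max(0, 67 - 63) = 4.
Resident 3: others sum to 64; max(0, 67 - 64) = 3.
Resident 4: others sum to 49; max(0, 67 - 49) = 18.
Total collected = 21 + 4 + 3 + 18 = 46.

46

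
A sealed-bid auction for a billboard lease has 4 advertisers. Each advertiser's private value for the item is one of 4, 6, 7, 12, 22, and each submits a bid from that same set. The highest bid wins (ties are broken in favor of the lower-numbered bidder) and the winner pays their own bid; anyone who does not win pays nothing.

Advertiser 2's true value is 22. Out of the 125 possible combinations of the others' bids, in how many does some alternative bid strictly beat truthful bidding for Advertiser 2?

48

Others bid (4, 4, 4): truth gives 0; bid 6 gives 16 > 0. Violating.
Others bid (4, 4, 6): truth gives 0; bid 6 gives 16 > 0. Violating.
Others bid (4, 4, 7): truth gives 0; bid 7 gives 15 > 0. Violating.
Others bid (4, 4, 12): truth gives 0; bid 12 gives 10 > 0. Violating.
Others bid (4, 4, 22): truth gives 0; no alternative beats it.
Others bid (4, 6, 22): truth gives 0; no alternative beats it.
(Checking all 125 profiles: 48 have a profitable deviation, 77 do not.)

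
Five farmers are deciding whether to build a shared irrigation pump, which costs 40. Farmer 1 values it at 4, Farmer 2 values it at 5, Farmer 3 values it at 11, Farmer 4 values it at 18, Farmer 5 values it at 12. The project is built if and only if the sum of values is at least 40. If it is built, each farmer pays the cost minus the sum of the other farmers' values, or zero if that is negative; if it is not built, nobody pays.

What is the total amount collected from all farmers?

11

Total value 50 ≥ cost 40, so it is built.
Farmer 1: others sum to 46; max(0, 40 - 46) = 0.
Farmer 2: others sum to 45; max(0, 40 - 45) = 0.
Farmer 3: others sum to 39; max(0, 40 - 39) = 1.
Farmer 4: others sum to 32; max(0, 40 - 32) = 8.
Farmer 5: others sum to 38; max(0, 40 - 38) = 2.
Total collected = 0 + 0 + 1 + 8 + 2 = 11.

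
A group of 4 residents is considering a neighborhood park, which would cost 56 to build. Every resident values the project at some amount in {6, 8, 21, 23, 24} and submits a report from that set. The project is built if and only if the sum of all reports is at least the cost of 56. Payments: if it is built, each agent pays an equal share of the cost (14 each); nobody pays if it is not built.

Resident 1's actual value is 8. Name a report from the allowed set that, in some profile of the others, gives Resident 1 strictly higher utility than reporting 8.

Suppose Resident 2 reports 6, Resident 3 reports 21 and Resident 4 reports 21.
Report 8: project built, pays 14, utility 8 - 14 = -6.
Report 6: project not built, utility 0.
So reporting 6 beats truth here (0 > -6).

6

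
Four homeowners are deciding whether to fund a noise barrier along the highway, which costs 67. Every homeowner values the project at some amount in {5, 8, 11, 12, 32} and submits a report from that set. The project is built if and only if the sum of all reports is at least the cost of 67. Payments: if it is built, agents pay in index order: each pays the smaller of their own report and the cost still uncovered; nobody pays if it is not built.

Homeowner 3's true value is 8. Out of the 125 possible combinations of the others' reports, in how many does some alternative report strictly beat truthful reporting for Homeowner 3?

8

Others report (5, 32, 32): truth gives 0; report 5 gives 3 > 0. Violating.
Others report (8, 32, 32): truth gives 0; report 5 gives 3 > 0. Violating.
Others report (11, 32, 32): truth gives 0; report 5 gives 3 > 0. Violating.
Others report (12, 32, 32): truth gives 0; report 5 gives 3 > 0. Violating.
Others report (5, 5, 5): truth gives 0; no alternative beats it.
Others report (5, 5, 8): truth gives 0; no alternative beats it.
(Checking all 125 profiles: 8 have a profitable deviation, 117 do not.)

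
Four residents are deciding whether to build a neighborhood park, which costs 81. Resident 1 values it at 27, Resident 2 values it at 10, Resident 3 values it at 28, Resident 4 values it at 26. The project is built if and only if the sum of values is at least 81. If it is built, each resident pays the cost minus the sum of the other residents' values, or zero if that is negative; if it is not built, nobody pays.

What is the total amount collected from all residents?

51

Total value 91 ≥ cost 81, so it is built.
Resident 1: others sum to 64; max(0, 81 - 64) = 17.
Resident 2: others sum to 81; max(0, 81 - 81) = 0.
Resident 3: others sum to 63; max(0, 81 - 63) = 18.
Resident 4: others sum to 65; max(0, 81 - 65) = 16.
Total collected = 17 + 0 + 18 + 16 = 51.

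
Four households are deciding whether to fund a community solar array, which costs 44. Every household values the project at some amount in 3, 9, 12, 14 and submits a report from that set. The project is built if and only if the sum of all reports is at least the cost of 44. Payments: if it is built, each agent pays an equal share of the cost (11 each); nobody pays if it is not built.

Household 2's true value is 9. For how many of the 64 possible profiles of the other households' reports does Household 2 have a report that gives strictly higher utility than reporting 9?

16

Others report (9, 12, 14): truth gives -2; report 3 gives 0 > -2. Violating.
Others report (9, 14, 12): truth gives -2; report 3 gives 0 > -2. Violating.
Others report (9, 14, 14): truth gives -2; report 3 gives 0 > -2. Violating.
Others report (12, 9, 14): truth gives -2; report 3 gives 0 > -2. Violating.
Others report (3, 3, 3): truth gives 0; no alternative beats it.
Others report (3, 3, 9): truth gives 0; no alternative beats it.
(Checking all 64 profiles: 16 have a profitable deviation, 48 do not.)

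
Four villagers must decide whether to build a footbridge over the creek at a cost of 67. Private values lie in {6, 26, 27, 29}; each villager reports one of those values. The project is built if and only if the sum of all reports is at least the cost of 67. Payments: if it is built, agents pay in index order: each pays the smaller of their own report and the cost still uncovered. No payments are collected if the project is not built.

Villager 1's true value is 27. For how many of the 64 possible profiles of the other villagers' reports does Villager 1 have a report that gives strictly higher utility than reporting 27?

57

Others report (6, 6, 29): truth gives 0; report 26 gives 1 > 0. Violating.
Others report (6, 26, 26): truth gives 0; report 26 gives 1 > 0. Violating.
Others report (6, 26, 27): truth gives 0; report 26 gives 1 > 0. Violating.
Others report (6, 26, 29): truth gives 0; report 6 gives 21 > 0. Violating.
Others report (6, 6, 6): truth gives 0; no alternative beats it.
Others report (6, 6, 26): truth gives 0; no alternative beats it.
(Checking all 64 profiles: 57 have a profitable deviation, 7 do not.)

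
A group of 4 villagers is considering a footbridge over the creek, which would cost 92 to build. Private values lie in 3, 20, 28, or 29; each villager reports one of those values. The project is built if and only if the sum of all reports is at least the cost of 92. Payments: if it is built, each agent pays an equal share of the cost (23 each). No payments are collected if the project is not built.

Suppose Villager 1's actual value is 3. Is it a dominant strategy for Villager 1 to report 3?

Yes

Check each profile of the others' reports and compare truth against every alternative report.
Others report (20, 28, 28): truth gives 0, best alternative gives -20.
Others report (20, 28, 29): truth gives 0, best alternative gives -20.
Others report (20, 29, 28): truth gives 0, best alternative gives -20.
Others report (20, 29, 29): truth gives 0, best alternative gives -20.
Others report (28, 20, 28): truth gives 0, best alternative gives -20.
Others report (28, 20, 29): truth gives 0, best alternative gives -20.
(Remaining 58 profiles checked similarly; truth is weakly best in each.)
In every case the truthful report is at least as good as any alternative, so it is a dominant strategy.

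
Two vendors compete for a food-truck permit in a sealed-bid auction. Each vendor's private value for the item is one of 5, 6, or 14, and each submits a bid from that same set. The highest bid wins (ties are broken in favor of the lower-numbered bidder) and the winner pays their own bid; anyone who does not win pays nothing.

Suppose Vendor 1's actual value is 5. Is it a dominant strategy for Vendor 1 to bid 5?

Yes

Check each profile of the others' bids and compare truth against every alternative bid.
Others bid (5): truth gives 0, best alternative gives -1.
Others bid (6): truth gives 0, best alternative gives -1.
Others bid (14): truth gives 0, best alternative gives 0.
In every case the truthful bid is at least as good as any alternative, so it is a dominant strategy.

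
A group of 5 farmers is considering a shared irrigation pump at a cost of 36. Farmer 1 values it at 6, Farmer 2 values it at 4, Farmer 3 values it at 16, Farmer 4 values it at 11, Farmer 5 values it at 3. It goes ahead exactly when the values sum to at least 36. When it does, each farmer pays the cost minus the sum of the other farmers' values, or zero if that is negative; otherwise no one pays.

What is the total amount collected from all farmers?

Total value 40 ≥ cost 36, so it is built.
Farmer 1: others sum to 34; max(0, 36 - 34) = 2.
Farmer 2: others sum to 36; max(0, 36 - 36) = 0.
Farmer 3: others sum to 24; max(0, 36 - 24) = 12.
Farmer 4: others sum to 29; max(0, 36 - 29) = 7.
Farmer 5: others sum to 37; max(0, 36 - 37) = 0.
Total collected = 2 + 0 + 12 + 7 + 0 = 21.

21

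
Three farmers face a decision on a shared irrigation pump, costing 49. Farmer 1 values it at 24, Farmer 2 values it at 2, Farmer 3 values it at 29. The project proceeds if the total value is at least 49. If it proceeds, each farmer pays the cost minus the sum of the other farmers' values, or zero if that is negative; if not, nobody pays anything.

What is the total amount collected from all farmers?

Total value 55 ≥ cost 49, so it is built.
Farmer 1: others sum to 31; max(0, 49 - 31) = 18.
Farmer 2: others sum to 53; max(0, 49 - 53) = 0.
Farmer 3: others sum to 26; max(0, 49 - 26) = 23.
Total collected = 18 + 0 + 23 = 41.

41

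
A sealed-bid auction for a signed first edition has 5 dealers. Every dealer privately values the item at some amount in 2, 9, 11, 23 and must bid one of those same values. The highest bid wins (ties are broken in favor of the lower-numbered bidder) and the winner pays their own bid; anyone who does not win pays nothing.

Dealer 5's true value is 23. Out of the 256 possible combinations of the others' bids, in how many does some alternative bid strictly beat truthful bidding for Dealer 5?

Others bid (2, 2, 2, 2): truth gives 0; bid 9 gives 14 > 0. Violating.
Others bid (2, 2, 2, 9): truth gives 0; bid 11 gives 12 > 0. Violating.
Others bid (2, 2, 9, 2): truth gives 0; bid 11 gives 12 > 0. Violating.
Others bid (2, 2, 9, 9): truth gives 0; bid 11 gives 12 > 0. Violating.
Others bid (2, 2, 2, 11): truth gives 0; no alternative beats it.
Others bid (2, 2, 2, 23): truth gives 0; no alternative beats it.
(Checking all 256 profiles: 16 have a profitable deviation, 240 do not.)

16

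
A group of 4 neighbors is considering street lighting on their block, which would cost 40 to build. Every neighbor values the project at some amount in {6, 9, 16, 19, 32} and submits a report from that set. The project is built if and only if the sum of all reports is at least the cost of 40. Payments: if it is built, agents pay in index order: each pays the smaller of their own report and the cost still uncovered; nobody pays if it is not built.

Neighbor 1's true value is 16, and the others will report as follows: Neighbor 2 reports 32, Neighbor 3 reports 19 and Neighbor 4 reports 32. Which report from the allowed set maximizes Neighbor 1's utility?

6

Report 6: project built, pays 6, utility 16 - 6 = 10.
Report 9: project built, pays 9, utility 16 - 9 = 7.
Report 16: project built, pays 16, utility 16 - 16 = 0.
Report 19: project built, pays 19, utility 16 - 19 = -3.
Report 32: project built, pays 32, utility 16 - 32 = -16.
The best choice is 6 with utility 10.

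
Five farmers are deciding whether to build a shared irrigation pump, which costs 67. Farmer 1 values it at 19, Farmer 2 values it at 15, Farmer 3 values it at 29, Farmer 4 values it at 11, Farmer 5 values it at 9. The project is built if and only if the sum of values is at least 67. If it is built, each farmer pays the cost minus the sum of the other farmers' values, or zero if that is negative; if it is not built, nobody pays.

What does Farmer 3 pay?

13

Total value 83 ≥ cost 67, so the project is built.
The other farmers' values sum to 54.
Cost minus that sum is 67 - 54 = 13.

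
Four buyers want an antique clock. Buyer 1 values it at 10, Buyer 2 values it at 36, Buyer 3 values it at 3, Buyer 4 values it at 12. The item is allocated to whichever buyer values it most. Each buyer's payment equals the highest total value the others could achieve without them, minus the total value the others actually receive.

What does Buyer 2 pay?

Buyer 2 has the highest value and receives the item.
Without Buyer 2, the item would go to the next-highest value, 12, so the others could achieve 12.
With Buyer 2 present and winning, the others receive nothing, so their total is 0.
Payment = 12 - 0 = 12.

12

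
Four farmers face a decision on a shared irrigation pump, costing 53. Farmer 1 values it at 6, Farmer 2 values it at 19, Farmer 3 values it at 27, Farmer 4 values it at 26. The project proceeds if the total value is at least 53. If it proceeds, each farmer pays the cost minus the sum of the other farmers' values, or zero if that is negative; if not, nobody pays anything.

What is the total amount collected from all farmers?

3

Total value 78 ≥ cost 53, so it is built.
Farmer 1: others sum to 72; max(0, 53 - 72) = 0.
Farmer 2: others sum to 59; max(0, 53 - 59) = 0.
Farmer 3: others sum to 51; max(0, 53 - 51) = 2.
Farmer 4: others sum to 52; max(0, 53 - 52) = 1.
Total collected = 0 + 0 + 2 + 1 = 3.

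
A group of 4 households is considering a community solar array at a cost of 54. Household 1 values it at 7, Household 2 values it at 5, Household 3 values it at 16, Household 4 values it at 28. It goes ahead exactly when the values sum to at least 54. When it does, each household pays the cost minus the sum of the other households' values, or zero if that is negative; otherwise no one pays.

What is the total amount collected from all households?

48

Total value 56 ≥ cost 54, so it is built.
Household 1: others sum to 49; max(0, 54 - 49) = 5.
Household 2: others sum to 51; max(0, 54 - 51) = 3.
Household 3: others sum to 40; max(0, 54 - 40) = 14.
Household 4: others sum to 28; max(0, 54 - 28) = 26.
Total collected = 5 + 3 + 14 + 26 = 48.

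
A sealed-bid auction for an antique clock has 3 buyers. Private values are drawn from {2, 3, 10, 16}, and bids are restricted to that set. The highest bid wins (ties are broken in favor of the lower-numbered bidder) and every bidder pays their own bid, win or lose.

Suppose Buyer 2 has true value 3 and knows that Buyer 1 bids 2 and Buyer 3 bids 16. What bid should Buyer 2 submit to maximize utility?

Bid 2: loses but pays 2, utility -2.
Bid 3: loses but pays 3, utility -3.
Bid 10: loses but pays 10, utility -10.
Bid 16: wins, pays 16, utility 3 - 16 = -13.
The best choice is 2 with utility -2.

2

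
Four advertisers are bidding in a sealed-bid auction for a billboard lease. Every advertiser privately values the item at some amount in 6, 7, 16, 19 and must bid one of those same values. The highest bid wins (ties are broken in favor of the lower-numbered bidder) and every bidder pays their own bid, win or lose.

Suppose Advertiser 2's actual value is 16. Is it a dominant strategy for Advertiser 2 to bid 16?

Consider the case where Advertiser 1 bids 6, Advertiser 3 bids 6 and Advertiser 4 bids 6.
Truthful bid 16: wins, pays 16, utility 16 - 16 = 0.
Bid 7 instead: wins, pays 7, utility 16 - 7 = 9.
Since 9 > 0, bidding 7 is strictly better here, so truthful bidding is not dominant.

No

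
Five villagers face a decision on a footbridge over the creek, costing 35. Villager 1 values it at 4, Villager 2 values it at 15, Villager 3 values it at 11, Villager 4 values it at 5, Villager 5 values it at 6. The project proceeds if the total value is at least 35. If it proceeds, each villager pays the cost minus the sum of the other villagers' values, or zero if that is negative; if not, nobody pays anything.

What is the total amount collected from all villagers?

Total value 41 ≥ cost 35, so it is built.
Villager 1: others sum to 37; max(0, 35 - 37) = 0.
Villager 2: others sum to 26; max(0, 35 - 26) = 9.
Villager 3: others sum to 30; max(0, 35 - 30) = 5.
Villager 4: others sum to 36; max(0, 35 - 36) = 0.
Villager 5: others sum to 35; max(0, 35 - 35) = 0.
Total collected = 0 + 9 + 5 + 0 + 0 = 14.

14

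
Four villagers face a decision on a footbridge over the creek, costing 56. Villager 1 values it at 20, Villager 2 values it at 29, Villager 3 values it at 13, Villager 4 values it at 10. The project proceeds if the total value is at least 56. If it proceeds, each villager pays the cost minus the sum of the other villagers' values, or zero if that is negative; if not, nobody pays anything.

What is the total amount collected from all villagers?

Total value 72 ≥ cost 56, so it is built.
Villager 1: others sum to 52; max(0, 56 - 52) = 4.
Villager 2: others sum to 43; max(0, 56 - 43) = 13.
Villager 3: others sum to 59; max(0, 56 - 59) = 0.
Villager 4: others sum to 62; max(0, 56 - 62) = 0.
Total collected = 4 + 13 + 0 + 0 = 17.

17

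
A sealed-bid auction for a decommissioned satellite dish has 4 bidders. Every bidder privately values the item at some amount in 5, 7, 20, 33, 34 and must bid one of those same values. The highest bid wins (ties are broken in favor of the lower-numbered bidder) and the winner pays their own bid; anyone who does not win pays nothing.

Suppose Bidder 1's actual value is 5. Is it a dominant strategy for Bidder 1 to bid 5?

Yes

Check each profile of the others' bids and compare truth against every alternative bid.
Others bid (5, 5, 5): truth gives 0, best alternative gives -2.
Others bid (5, 5, 7): truth gives 0, best alternative gives -2.
Others bid (5, 7, 5): truth gives 0, best alternative gives -2.
Others bid (5, 7, 7): truth gives 0, best alternative gives -2.
Others bid (7, 5, 5): truth gives 0, best alternative gives -2.
Others bid (7, 5, 7): truth gives 0, best alternative gives -2.
(Remaining 119 profiles checked similarly; truth is weakly best in each.)
In every case the truthful bid is at least as good as any alternative, so it is a dominant strategy.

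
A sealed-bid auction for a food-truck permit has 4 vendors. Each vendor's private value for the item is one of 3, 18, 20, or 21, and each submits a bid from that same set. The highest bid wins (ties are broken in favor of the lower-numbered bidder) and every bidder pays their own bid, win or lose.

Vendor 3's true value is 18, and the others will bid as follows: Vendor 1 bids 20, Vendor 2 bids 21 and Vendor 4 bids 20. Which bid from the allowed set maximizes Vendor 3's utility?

3

Bid 3: loses but pays 3, utility -3.
Bid 18: loses but pays 18, utility -18.
Bid 20: loses but pays 20, utility -20.
Bid 21: loses but pays 21, utility -21.
The best choice is 3 with utility -3.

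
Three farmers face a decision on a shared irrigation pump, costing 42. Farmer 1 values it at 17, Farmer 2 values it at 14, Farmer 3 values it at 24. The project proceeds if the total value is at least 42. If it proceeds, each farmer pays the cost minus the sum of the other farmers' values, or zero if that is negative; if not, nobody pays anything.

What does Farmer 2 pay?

1

Total value 55 ≥ cost 42, so the project is built.
The other farmers' values sum to 41.
Cost minus that sum is 42 - 41 = 1.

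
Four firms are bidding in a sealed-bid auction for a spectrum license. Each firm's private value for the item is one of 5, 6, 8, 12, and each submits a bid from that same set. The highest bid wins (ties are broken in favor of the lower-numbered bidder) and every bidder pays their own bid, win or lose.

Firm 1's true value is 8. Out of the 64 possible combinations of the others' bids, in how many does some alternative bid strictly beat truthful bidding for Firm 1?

45

Others bid (5, 5, 5): truth gives 0; bid 5 gives 3 > 0. Violating.
Others bid (5, 5, 6): truth gives 0; bid 6 gives 2 > 0. Violating.
Others bid (5, 5, 12): truth gives -8; bid 12 gives -4 > -8. Violating.
Others bid (5, 6, 5): truth gives 0; bid 6 gives 2 > 0. Violating.
Others bid (5, 5, 8): truth gives 0; no alternative beats it.
Others bid (5, 6, 8): truth gives 0; no alternative beats it.
(Checking all 64 profiles: 45 have a profitable deviation, 19 do not.)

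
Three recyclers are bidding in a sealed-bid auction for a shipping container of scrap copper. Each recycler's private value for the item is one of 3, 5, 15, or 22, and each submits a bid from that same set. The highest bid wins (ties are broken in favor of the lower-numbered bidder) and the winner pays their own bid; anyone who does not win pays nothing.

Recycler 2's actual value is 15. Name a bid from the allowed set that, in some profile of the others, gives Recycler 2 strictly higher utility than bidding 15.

5

Suppose Recycler 1 bids 3 and Recycler 3 bids 3.
Bid 15: wins, pays 15, utility 15 - 15 = 0.
Bid 5: wins, pays 5, utility 15 - 5 = 10.
So bidding 5 beats truth here (10 > 0).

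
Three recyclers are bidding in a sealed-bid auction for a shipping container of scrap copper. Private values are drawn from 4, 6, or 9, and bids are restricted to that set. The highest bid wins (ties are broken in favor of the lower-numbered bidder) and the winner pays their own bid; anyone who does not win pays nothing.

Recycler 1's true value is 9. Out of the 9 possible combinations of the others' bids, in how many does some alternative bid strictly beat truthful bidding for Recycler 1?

Others bid (4, 4): truth gives 0; bid 4 gives 5 > 0. Violating.
Others bid (4, 6): truth gives 0; bid 6 gives 3 > 0. Violating.
Others bid (6, 4): truth gives 0; bid 6 gives 3 > 0. Violating.
Others bid (6, 6): truth gives 0; bid 6 gives 3 > 0. Violating.
Others bid (4, 9): truth gives 0; no alternative beats it.
Others bid (6, 9): truth gives 0; no alternative beats it.
(Checking all 9 profiles: 4 have a profitable deviation, 5 do not.)

4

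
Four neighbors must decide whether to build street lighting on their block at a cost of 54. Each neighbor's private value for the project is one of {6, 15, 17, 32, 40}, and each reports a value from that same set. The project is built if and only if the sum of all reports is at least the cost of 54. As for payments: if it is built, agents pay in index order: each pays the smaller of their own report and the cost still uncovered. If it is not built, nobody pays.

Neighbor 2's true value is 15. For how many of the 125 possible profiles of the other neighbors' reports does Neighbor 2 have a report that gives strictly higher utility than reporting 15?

99

Others report (6, 6, 40): truth gives 0; report 6 gives 9 > 0. Violating.
Others report (6, 15, 32): truth gives 0; report 6 gives 9 > 0. Violating.
Others report (6, 15, 40): truth gives 0; report 6 gives 9 > 0. Violating.
Others report (6, 17, 32): truth gives 0; report 6 gives 9 > 0. Violating.
Others report (6, 6, 6): truth gives 0; no alternative beats it.
Others report (6, 6, 15): truth gives 0; no alternative beats it.
(Checking all 125 profiles: 99 have a profitable deviation, 26 do not.)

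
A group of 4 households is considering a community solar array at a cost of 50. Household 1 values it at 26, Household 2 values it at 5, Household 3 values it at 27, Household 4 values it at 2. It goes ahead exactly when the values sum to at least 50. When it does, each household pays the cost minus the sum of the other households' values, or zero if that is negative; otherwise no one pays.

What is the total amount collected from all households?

Total value 60 ≥ cost 50, so it is built.
Household 1: others sum to 34; max(0, 50 - 34) = 16.
Household 2: others sum to 55; max(0, 50 - 55) = 0.
Household 3: others sum to 33; max(0, 50 - 33) = 17.
Household 4: others sum to 58; max(0, 50 - 58) = 0.
Total collected = 16 + 0 + 17 + 0 = 33.

33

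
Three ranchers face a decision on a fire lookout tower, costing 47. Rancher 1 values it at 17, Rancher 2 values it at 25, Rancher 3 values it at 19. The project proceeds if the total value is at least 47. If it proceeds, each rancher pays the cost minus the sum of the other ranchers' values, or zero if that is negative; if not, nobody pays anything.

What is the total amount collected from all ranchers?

Total value 61 ≥ cost 47, so it is built.
Rancher 1: others sum to 44; max(0, 47 - 44) = 3.
Rancher 2: others sum to 36; max(0, 47 - 36) = 11.
Rancher 3: others sum to 42; max(0, 47 - 42) = 5.
Total collected = 3 + 11 + 5 = 19.

19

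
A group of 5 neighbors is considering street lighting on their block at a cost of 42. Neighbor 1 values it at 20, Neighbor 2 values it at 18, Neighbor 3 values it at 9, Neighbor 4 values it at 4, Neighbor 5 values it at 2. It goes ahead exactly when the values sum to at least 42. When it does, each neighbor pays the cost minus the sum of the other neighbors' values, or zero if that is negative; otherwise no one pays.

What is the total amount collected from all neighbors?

16

Total value 53 ≥ cost 42, so it is built.
Neighbor 1: others sum to 33; max(0, 42 - 33) = 9.
Neighbor 2: others sum to 35; max(0, 42 - 35) = 7.
Neighbor 3: others sum to 44; max(0, 42 - 44) = 0.
Neighbor 4: others sum to 49; max(0, 42 - 49) = 0.
Neighbor 5: others sum to 51; max(0, 42 - 51) = 0.
Total collected = 9 + 7 + 0 + 0 + 0 = 16.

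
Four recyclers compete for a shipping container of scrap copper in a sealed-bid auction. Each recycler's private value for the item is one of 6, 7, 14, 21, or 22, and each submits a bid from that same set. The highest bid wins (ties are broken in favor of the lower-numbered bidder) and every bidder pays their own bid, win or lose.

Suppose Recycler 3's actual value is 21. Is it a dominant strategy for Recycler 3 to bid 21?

Consider the case where Recycler 1 bids 6, Recycler 2 bids 6 and Recycler 4 bids 6.
Truthful bid 21: wins, pays 21, utility 21 - 21 = 0.
Bid 7 instead: wins, pays 7, utility 21 - 7 = 14.
Since 14 > 0, bidding 7 is strictly better here, so truthful bidding is not dominant.

No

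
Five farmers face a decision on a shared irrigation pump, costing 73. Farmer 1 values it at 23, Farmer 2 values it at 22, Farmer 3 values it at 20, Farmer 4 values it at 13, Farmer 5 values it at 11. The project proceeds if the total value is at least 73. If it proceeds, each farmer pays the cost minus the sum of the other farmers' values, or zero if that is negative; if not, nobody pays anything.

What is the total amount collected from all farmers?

17

Total value 89 ≥ cost 73, so it is built.
Farmer 1: others sum to 66; max(0, 73 - 66) = 7.
Farmer 2: others sum to 67; max(0, 73 - 67) = 6.
Farmer 3: others sum to 69; max(0, 73 - 69) = 4.
Farmer 4: others sum to 76; max(0, 73 - 76) = 0.
Farmer 5: others sum to 78; max(0, 73 - 78) = 0.
Total collected = 7 + 6 + 4 + 0 + 0 = 17.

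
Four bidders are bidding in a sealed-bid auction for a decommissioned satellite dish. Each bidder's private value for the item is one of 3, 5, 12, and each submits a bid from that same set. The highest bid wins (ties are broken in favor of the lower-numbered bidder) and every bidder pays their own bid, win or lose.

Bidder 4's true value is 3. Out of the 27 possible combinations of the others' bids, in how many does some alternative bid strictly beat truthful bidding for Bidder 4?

Others bid (3, 3, 3): truth gives -3; bid 5 gives -2 > -3. Violating.
Others bid (3, 3, 5): truth gives -3; no alternative beats it.
Others bid (3, 3, 12): truth gives -3; no alternative beats it.
(Checking all 27 profiles: 1 has a profitable deviation, 26 do not.)

1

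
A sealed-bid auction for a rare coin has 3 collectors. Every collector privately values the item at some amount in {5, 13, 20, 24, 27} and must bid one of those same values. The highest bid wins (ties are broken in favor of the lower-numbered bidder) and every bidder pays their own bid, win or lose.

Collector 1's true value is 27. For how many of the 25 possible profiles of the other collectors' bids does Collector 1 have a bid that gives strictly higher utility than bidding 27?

Others bid (5, 5): truth gives 0; bid 5 gives 22 > 0. Violating.
Others bid (5, 13): truth gives 0; bid 13 gives 14 > 0. Violating.
Others bid (5, 20): truth gives 0; bid 20 gives 7 > 0. Violating.
Others bid (5, 24): truth gives 0; bid 24 gives 3 > 0. Violating.
Others bid (5, 27): truth gives 0; no alternative beats it.
Others bid (13, 27): truth gives 0; no alternative beats it.
(Checking all 25 profiles: 16 have a profitable deviation, 9 do not.)

16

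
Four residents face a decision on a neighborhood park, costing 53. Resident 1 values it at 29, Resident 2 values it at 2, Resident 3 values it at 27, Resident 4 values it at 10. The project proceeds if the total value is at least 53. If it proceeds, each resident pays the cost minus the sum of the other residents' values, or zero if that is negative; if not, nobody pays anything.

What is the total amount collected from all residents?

26

Total value 68 ≥ cost 53, so it is built.
Resident 1: others sum to 39; max(0, 53 - 39) = 14.
Resident 2: others sum to 66; max(0, 53 - 66) = 0.
Resident 3: others sum to 41; max(0, 53 - 41) = 12.
Resident 4: others sum to 58; max(0, 53 - 58) = 0.
Total collected = 14 + 0 + 12 + 0 = 26.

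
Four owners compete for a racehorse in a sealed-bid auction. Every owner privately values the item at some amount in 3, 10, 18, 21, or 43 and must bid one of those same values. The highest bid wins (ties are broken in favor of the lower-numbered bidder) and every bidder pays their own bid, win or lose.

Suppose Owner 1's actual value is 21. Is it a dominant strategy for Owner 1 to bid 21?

No

Consider the case where Owner 2 bids 3, Owner 3 bids 3 and Owner 4 bids 3.
Truthful bid 21: wins, pays 21, utility 21 - 21 = 0.
Bid 3 instead: wins, pays 3, utility 21 - 3 = 18.
Since 18 > 0, bidding 3 is strictly better here, so truthful bidding is not dominant.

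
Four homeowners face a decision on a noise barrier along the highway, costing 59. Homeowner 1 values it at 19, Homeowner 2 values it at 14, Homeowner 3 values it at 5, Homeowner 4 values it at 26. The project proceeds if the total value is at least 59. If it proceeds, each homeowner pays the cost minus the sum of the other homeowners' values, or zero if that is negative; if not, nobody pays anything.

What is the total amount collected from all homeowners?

Total value 64 ≥ cost 59, so it is built.
Homeowner 1: others sum to 45; max(0, 59 - 45) = 14.
Homeowner 2: others sum to 50; max(0, 59 - 50) = 9.
Homeowner 3: others sum to 59; max(0, 59 - 59) = 0.
Homeowner 4: others sum to 38; max(0, 59 - 38) = 21.
Total collected = 14 + 9 + 0 + 21 = 44.

44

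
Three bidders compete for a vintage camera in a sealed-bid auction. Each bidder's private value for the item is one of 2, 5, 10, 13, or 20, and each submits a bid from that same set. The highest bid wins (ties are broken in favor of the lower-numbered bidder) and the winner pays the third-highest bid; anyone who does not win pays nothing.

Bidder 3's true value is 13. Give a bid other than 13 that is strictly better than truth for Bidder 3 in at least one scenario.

Suppose Bidder 1 bids 2 and Bidder 2 bids 13.
Bid 13: loses, pays 0, utility 0.
Bid 20: wins, pays 2, utility 13 - 2 = 11.
So bidding 20 beats truth here (11 > 0).

20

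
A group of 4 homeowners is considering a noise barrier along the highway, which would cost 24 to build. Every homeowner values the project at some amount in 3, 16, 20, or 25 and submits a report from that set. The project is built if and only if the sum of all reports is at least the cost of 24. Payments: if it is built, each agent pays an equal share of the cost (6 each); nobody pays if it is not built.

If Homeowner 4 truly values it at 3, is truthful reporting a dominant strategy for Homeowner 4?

Yes

Check each profile of the others' reports and compare truth against every alternative report.
Others report (3, 3, 3): truth gives 0, best alternative gives -3.
Others report (3, 3, 16): truth gives -3, best alternative gives -3.
Others report (3, 3, 20): truth gives -3, best alternative gives -3.
Others report (3, 3, 25): truth gives -3, best alternative gives -3.
Others report (3, 16, 3): truth gives -3, best alternative gives -3.
Others report (3, 16, 16): truth gives -3, best alternative gives -3.
(Remaining 58 profiles checked similarly; truth is weakly best in each.)
In every case the truthful report is at least as good as any alternative, so it is a dominant strategy.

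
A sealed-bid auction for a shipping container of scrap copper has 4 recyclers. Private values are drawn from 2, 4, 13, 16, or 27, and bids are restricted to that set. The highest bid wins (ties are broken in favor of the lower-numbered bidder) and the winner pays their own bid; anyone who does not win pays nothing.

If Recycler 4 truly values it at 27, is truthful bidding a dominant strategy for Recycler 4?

Consider the case where Recycler 1 bids 2, Recycler 2 bids 2 and Recycler 3 bids 2.
Truthful bid 27: wins, pays 27, utility 27 - 27 = 0.
Bid 4 instead: wins, pays 4, utility 27 - 4 = 23.
Since 23 > 0, bidding 4 is strictly better here, so truthful bidding is not dominant.

No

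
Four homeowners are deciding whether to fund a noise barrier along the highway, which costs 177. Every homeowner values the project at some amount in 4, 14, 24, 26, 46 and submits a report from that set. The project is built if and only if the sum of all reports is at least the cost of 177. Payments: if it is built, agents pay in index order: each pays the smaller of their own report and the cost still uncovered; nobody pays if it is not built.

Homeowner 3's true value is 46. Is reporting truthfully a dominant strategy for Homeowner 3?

Check each profile of the others' reports and compare truth against every alternative report.
Others report (4, 4, 4): truth gives 0, best alternative gives 0.
Others report (4, 4, 14): truth gives 0, best alternative gives 0.
Others report (4, 4, 24): truth gives 0, best alternative gives 0.
Others report (4, 4, 26): truth gives 0, best alternative gives 0.
Others report (4, 4, 46): truth gives 0, best alternative gives 0.
Others report (4, 14, 4): truth gives 0, best alternative gives 0.
(Remaining 119 profiles checked similarly; truth is weakly best in each.)
In every case the truthful report is at least as good as any alternative, so it is a dominant strategy.

Yes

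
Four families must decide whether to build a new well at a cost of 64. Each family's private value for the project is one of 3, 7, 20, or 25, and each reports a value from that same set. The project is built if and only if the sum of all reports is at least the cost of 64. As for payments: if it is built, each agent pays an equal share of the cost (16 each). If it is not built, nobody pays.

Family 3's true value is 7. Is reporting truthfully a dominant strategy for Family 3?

Consider the case where Family 1 reports 7, Family 2 reports 25 and Family 4 reports 25.
Truthful report 7: project built, pays 16, utility 7 - 16 = -9.
Report 3 instead: project not built, utility 0.
Since 0 > -9, reporting 3 is strictly better here, so truthful reporting is not dominant.

No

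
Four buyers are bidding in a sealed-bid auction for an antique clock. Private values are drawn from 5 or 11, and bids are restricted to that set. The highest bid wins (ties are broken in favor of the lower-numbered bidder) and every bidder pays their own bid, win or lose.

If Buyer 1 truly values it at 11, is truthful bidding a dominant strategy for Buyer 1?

No

Consider the case where Buyer 2 bids 5, Buyer 3 bids 5 and Buyer 4 bids 5.
Truthful bid 11: wins, pays 11, utility 11 - 11 = 0.
Bid 5 instead: wins, pays 5, utility 11 - 5 = 6.
Since 6 > 0, bidding 5 is strictly better here, so truthful bidding is not dominant.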